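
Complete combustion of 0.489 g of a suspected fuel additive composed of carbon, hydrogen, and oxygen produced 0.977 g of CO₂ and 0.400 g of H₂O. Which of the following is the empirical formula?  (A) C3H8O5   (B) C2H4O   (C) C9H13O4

(B) C2H4O

mol C = 0.977 g CO₂ ÷ 44.009 g/mol = 0.02220 mol
mol H = 2 × 0.400 g H₂O ÷ 18.015 g/mol = 0.04441 mol
mass O = 0.489 − (0.2666 + 0.04476) = 0.1776 g → mol O = 0.1776 ÷ 15.999 = 0.01110 mol
Divide by the smallest (0.01110 mol): C 2.000, H 4.001, O 1.000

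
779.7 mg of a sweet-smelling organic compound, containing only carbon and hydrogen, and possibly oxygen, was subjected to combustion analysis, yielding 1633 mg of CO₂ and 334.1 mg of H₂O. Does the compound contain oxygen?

mol C = 1.633 g CO₂ ÷ 44.009 g/mol = 0.037106 mol
mol H = 2 × 0.3341 g H₂O ÷ 18.015 g/mol = 0.037091 mol
C and H account for only 0.48307 g of the 0.7797 g sample; the remaining 0.29663 g must be oxygen.

yes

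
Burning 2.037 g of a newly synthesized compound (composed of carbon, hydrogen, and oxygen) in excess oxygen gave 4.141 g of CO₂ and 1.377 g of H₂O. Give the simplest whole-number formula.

C8H13O4

mol C = 4.141 g CO₂ ÷ 44.009 g/mol = 0.094094 mol
mol H = 2 × 1.377 g H₂O ÷ 18.015 g/mol = 0.15287 mol
mass O = 2.037 − (1.1302 + 0.15410) = 0.75274 g → mol O = 0.75274 ÷ 15.999 = 0.047049 mol
Divide by the smallest (0.047049 mol): C 2.000, H 3.249, O 1.000
Multiplying each by 4 gives whole numbers: C 8.00, H 13.00, O 4.00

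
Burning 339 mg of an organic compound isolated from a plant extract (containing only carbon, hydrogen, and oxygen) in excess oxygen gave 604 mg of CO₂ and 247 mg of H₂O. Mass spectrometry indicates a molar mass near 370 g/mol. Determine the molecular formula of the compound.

C15H30O10

mol C = 0.604 g CO₂ ÷ 44.009 g/mol = 0.01372 mol
mol H = 2 × 0.247 g H₂O ÷ 18.015 g/mol = 0.02742 mol
mass O = 0.339 − (0.1648 + 0.02764) = 0.1465 g → mol O = 0.1465 ÷ 15.999 = 0.009158 mol
Divide by the smallest (0.009158 mol): C 1.499, H 2.994, O 1.000
Multiplying each by 2 gives whole numbers: C 3.00, H 5.99, O 2.00
Empirical formula: C3H6O2
Empirical-formula mass = 74.08 g/mol; 370 ÷ 74.08 ≈ 5, so the molecular formula is C15H30O10.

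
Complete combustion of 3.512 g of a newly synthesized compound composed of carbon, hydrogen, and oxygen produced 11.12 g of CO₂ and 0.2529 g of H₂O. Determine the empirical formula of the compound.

mol C = 11.12 g CO₂ ÷ 44.009 g/mol = 0.25268 mol
mol H = 2 × 0.2529 g H₂O ÷ 18.015 g/mol = 0.028077 mol
mass O = 3.512 − (3.0349 + 0.028301) = 0.44881 g → mol O = 0.44881 ÷ 15.999 = 0.028053 mol
Divide by the smallest (0.028053 mol): C 9.007, H 1.001, O 1.000

C9HO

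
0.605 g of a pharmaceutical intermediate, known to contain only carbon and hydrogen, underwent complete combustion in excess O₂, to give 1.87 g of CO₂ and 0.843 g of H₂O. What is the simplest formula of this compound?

C5H11

mol C = 1.87 g CO₂ ÷ 44.009 g/mol = 0.04249 mol
mol H = 2 × 0.843 g H₂O ÷ 18.015 g/mol = 0.09359 mol
Divide by the smallest (0.04249 mol): C 1.000, H 2.203
Multiplying each by 5 gives whole numbers: C 5.00, H 11.01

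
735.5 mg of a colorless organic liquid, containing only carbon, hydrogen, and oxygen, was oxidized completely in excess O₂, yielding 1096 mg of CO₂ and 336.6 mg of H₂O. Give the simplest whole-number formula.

C2H3O2

mol C = 1.096 g CO₂ ÷ 44.009 g/mol = 0.024904 mol
mol H = 2 × 0.3366 g H₂O ÷ 18.015 g/mol = 0.037369 mol
mass O = 0.7355 − (0.29912 + 0.037668) = 0.39871 g → mol O = 0.39871 ÷ 15.999 = 0.024921 mol
Divide by the smallest (0.024904 mol): C 1.000, H 1.501, O 1.001
Multiplying each by 2 gives whole numbers: C 2.00, H 3.00, O 2.00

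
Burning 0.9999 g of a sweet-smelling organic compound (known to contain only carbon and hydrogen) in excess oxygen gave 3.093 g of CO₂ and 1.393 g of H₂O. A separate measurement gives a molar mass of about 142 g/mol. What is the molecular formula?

C10H22

mol C = 3.093 g CO₂ ÷ 44.009 g/mol = 0.070281 mol
mol H = 2 × 1.393 g H₂O ÷ 18.015 g/mol = 0.15465 mol
Divide by the smallest (0.070281 mol): C 1.000, H 2.200
Multiplying each by 5 gives whole numbers: C 5.00, H 11.00
Empirical formula: C5H11
Empirical-formula mass = 71.14 g/mol; 142 ÷ 71.14 ≈ 2, so the molecular formula is C10H22.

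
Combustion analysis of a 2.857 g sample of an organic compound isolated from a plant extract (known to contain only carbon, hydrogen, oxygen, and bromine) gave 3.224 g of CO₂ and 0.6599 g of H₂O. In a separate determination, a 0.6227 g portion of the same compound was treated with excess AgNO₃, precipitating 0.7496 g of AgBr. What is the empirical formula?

mol C = 3.224 g CO₂ ÷ 44.009 g/mol = 0.073258 mol
mol H = 2 × 0.6599 g H₂O ÷ 18.015 g/mol = 0.073261 mol
From the AgBr data: mol Br per gram of compound = (0.7496 ÷ 187.772) ÷ 0.6227 = 0.0064109 mol/g, so in the 2.857 g combustion sample mol Br = 0.018316 mol
mass O = 2.857 − (0.87990 + 0.073847 + 1.4635) = 0.43973 g → mol O = 0.43973 ÷ 15.999 = 0.027485 mol
Divide by the smallest (0.018316 mol): C 4.000, H 4.000, Br 1.000, O 1.501
Multiplying each by 2 gives whole numbers: C 8.00, H 8.00, Br 2.00, O 3.00

C8H8Br2O3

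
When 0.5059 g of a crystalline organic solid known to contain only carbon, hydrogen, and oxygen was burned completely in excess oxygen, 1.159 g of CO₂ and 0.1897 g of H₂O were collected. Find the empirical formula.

C5H4O2

mol C = 1.159 g CO₂ ÷ 44.009 g/mol = 0.026336 mol
mol H = 2 × 0.1897 g H₂O ÷ 18.015 g/mol = 0.021060 mol
mass O = 0.5059 − (0.31632 + 0.021229) = 0.16836 g → mol O = 0.16836 ÷ 15.999 = 0.010523 mol
Divide by the smallest (0.010523 mol): C 2.503, H 2.001, O 1.000
Multiplying each by 2 gives whole numbers: C 5.01, H 4.00, O 2.00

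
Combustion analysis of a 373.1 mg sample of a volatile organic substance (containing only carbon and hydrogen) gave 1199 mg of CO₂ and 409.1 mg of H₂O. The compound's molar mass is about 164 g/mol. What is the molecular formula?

C12H20

mol C = 1.199 g CO₂ ÷ 44.009 g/mol = 0.027244 mol
mol H = 2 × 0.4091 g H₂O ÷ 18.015 g/mol = 0.045418 mol
Divide by the smallest (0.027244 mol): C 1.000, H 1.667
Multiplying each by 3 gives whole numbers: C 3.00, H 5.00
Empirical formula: C3H5
Empirical-formula mass = 41.07 g/mol; 164 ÷ 41.07 ≈ 4, so the molecular formula is C12H20.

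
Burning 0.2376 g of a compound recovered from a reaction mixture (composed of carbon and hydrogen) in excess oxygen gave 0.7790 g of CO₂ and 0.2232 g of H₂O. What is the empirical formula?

C5H7

mol C = 0.7790 g CO₂ ÷ 44.009 g/mol = 0.017701 mol
mol H = 2 × 0.2232 g H₂O ÷ 18.015 g/mol = 0.024779 mol
Divide by the smallest (0.017701 mol): C 1.000, H 1.400
Multiplying each by 5 gives whole numbers: C 5.00, H 7.00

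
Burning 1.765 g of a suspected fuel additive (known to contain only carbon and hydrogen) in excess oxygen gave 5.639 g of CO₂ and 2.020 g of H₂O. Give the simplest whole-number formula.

mol C = 5.639 g CO₂ ÷ 44.009 g/mol = 0.12813 mol
mol H = 2 × 2.020 g H₂O ÷ 18.015 g/mol = 0.22426 mol
Divide by the smallest (0.12813 mol): C 1.000, H 1.750
Multiplying each by 4 gives whole numbers: C 4.00, H 7.00

C4H7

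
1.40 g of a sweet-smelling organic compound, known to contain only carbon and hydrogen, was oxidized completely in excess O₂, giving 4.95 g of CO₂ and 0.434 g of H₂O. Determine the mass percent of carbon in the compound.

mol C = 4.95 g CO₂ ÷ 44.009 g/mol = 0.1125 mol
mol H = 2 × 0.434 g H₂O ÷ 18.015 g/mol = 0.04818 mol
mass % C = 1.351 g ÷ 1.40 g × 100%

96.5%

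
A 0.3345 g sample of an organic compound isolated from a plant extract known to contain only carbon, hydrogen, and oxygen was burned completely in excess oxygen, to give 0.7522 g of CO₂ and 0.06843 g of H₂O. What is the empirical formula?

mol C = 0.7522 g CO₂ ÷ 44.009 g/mol = 0.017092 mol
mol H = 2 × 0.06843 g H₂O ÷ 18.015 g/mol = 0.0075970 mol
mass O = 0.3345 − (0.20529 + 0.0076578) = 0.12155 g → mol O = 0.12155 ÷ 15.999 = 0.0075974 mol
Divide by the smallest (0.0075970 mol): C 2.250, H 1.000, O 1.000
Multiplying each by 4 gives whole numbers: C 9.00, H 4.00, O 4.00

C9H4O4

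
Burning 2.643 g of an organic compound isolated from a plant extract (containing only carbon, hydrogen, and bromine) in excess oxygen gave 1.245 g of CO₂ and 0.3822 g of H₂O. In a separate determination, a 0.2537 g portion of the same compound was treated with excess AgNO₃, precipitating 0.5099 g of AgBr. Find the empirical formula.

C2H3Br2

mol C = 1.245 g CO₂ ÷ 44.009 g/mol = 0.028290 mol
mol H = 2 × 0.3822 g H₂O ÷ 18.015 g/mol = 0.042431 mol
From the AgBr data: mol Br per gram of compound = (0.5099 ÷ 187.772) ÷ 0.2537 = 0.010704 mol/g, so in the 2.643 g combustion sample mol Br = 0.028290 mol
Divide by the smallest (0.028290 mol): C 1.000, H 1.500, Br 1.000
Multiplying each by 2 gives whole numbers: C 2.00, H 3.00, Br 2.00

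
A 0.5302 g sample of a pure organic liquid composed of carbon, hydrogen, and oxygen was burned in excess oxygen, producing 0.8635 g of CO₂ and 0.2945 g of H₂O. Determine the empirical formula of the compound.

mol C = 0.8635 g CO₂ ÷ 44.009 g/mol = 0.019621 mol
mol H = 2 × 0.2945 g H₂O ÷ 18.015 g/mol = 0.032695 mol
mass O = 0.5302 − (0.23567 + 0.032957) = 0.26158 g → mol O = 0.26158 ÷ 15.999 = 0.016350 mol
Divide by the smallest (0.016350 mol): C 1.200, H 2.000, O 1.000
Multiplying each by 5 gives whole numbers: C 6.00, H 10.00, O 5.00

C6H10O5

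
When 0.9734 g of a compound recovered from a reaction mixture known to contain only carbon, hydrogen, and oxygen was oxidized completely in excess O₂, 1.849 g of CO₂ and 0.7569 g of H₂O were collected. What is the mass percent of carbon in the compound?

51.84%

mol C = 1.849 g CO₂ ÷ 44.009 g/mol = 0.042014 mol
mol H = 2 × 0.7569 g H₂O ÷ 18.015 g/mol = 0.084030 mol
mass O = 0.9734 − (0.50463 + 0.084702) = 0.38407 g → mol O = 0.38407 ÷ 15.999 = 0.024006 mol
mass % C = 0.50463 g ÷ 0.9734 g × 100%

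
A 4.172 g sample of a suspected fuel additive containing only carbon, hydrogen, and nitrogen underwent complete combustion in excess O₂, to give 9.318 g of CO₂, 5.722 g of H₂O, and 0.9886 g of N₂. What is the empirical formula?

C3H9N

mol C = 9.318 g CO₂ ÷ 44.009 g/mol = 0.21173 mol
mol H = 2 × 5.722 g H₂O ÷ 18.015 g/mol = 0.63525 mol
mol N = 2 × 0.9886 g N₂ ÷ 28.014 g/mol = 0.070579 mol
Divide by the smallest (0.070579 mol): C 3.000, H 9.001, N 1.000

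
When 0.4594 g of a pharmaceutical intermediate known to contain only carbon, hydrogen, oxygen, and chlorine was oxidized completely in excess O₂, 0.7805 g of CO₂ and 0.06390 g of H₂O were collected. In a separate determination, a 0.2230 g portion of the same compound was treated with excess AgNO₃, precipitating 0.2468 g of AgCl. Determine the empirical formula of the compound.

mol C = 0.7805 g CO₂ ÷ 44.009 g/mol = 0.017735 mol
mol H = 2 × 0.06390 g H₂O ÷ 18.015 g/mol = 0.0070941 mol
From the AgCl data: mol Cl per gram of compound = (0.2468 ÷ 143.318) ÷ 0.2230 = 0.0077222 mol/g, so in the 0.4594 g combustion sample mol Cl = 0.0035476 mol
mass O = 0.4594 − (0.21302 + 0.0071508 + 0.12576) = 0.11347 g → mol O = 0.11347 ÷ 15.999 = 0.0070925 mol
Divide by the smallest (0.0035476 mol): C 4.999, H 2.000, Cl 1.000, O 1.999

C5H2ClO2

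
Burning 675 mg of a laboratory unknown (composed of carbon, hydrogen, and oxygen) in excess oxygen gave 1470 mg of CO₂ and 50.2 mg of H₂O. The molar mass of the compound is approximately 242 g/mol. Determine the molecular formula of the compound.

mol C = 1.47 g CO₂ ÷ 44.009 g/mol = 0.03340 mol
mol H = 2 × 0.0502 g H₂O ÷ 18.015 g/mol = 0.005573 mol
mass O = 0.675 − (0.4012 + 0.005618) = 0.2682 g → mol O = 0.2682 ÷ 15.999 = 0.01676 mol
Divide by the smallest (0.005573 mol): C 5.993, H 1.000, O 3.008
Empirical formula: C6HO3
Empirical-formula mass = 121.07 g/mol; 242 ÷ 121.07 ≈ 2, so the molecular formula is C12H2O6.

C12H2O6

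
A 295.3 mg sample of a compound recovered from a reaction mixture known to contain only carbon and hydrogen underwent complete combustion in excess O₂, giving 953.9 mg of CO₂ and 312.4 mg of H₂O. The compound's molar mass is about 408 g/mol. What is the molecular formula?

mol C = 0.9539 g CO₂ ÷ 44.009 g/mol = 0.021675 mol
mol H = 2 × 0.3124 g H₂O ÷ 18.015 g/mol = 0.034682 mol
Divide by the smallest (0.021675 mol): C 1.000, H 1.600
Multiplying each by 5 gives whole numbers: C 5.00, H 8.00
Empirical formula: C5H8
Empirical-formula mass = 68.12 g/mol; 408 ÷ 68.12 ≈ 6, so the molecular formula is C30H48.

C30H48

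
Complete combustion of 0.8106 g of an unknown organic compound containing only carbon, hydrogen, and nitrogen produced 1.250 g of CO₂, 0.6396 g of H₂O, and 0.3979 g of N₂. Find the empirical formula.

mol C = 1.250 g CO₂ ÷ 44.009 g/mol = 0.028403 mol
mol H = 2 × 0.6396 g H₂O ÷ 18.015 g/mol = 0.071007 mol
mol N = 2 × 0.3979 g N₂ ÷ 28.014 g/mol = 0.028407 mol
Divide by the smallest (0.028403 mol): C 1.000, H 2.500, N 1.000
Multiplying each by 2 gives whole numbers: C 2.00, H 5.00, N 2.00

C2H5N2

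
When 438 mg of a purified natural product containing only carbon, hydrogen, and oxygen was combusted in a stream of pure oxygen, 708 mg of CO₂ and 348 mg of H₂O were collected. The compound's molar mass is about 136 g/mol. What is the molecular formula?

C5H12O4

mol C = 0.708 g CO₂ ÷ 44.009 g/mol = 0.01609 mol
mol H = 2 × 0.348 g H₂O ÷ 18.015 g/mol = 0.03863 mol
mass O = 0.438 − (0.1932 + 0.03894) = 0.2058 g → mol O = 0.2058 ÷ 15.999 = 0.01287 mol
Divide by the smallest (0.01287 mol): C 1.250, H 3.003, O 1.000
Multiplying each by 4 gives whole numbers: C 5.00, H 12.01, O 4.00
Empirical formula: C5H12O4
Empirical-formula mass = 136.15 g/mol; 136 ÷ 136.15 ≈ 1, so the molecular formula is C5H12O4.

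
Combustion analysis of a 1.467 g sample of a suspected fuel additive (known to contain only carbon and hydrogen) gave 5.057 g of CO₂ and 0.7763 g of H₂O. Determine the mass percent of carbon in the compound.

94.08%

mol C = 5.057 g CO₂ ÷ 44.009 g/mol = 0.11491 mol
mol H = 2 × 0.7763 g H₂O ÷ 18.015 g/mol = 0.086184 mol
mass % C = 1.3802 g ÷ 1.467 g × 100%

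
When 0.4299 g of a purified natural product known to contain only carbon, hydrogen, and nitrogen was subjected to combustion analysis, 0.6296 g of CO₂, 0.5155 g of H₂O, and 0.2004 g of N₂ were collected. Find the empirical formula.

mol C = 0.6296 g CO₂ ÷ 44.009 g/mol = 0.014306 mol
mol H = 2 × 0.5155 g H₂O ÷ 18.015 g/mol = 0.057230 mol
mol N = 2 × 0.2004 g N₂ ÷ 28.014 g/mol = 0.014307 mol
Divide by the smallest (0.014306 mol): C 1.000, H 4.000, N 1.000

CH4N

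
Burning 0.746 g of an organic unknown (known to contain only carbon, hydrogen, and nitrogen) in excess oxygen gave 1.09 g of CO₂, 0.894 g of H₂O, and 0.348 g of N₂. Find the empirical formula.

CH4N

mol C = 1.09 g CO₂ ÷ 44.009 g/mol = 0.02477 mol
mol H = 2 × 0.894 g H₂O ÷ 18.015 g/mol = 0.09925 mol
mol N = 2 × 0.348 g N₂ ÷ 28.014 g/mol = 0.02484 mol
Divide by the smallest (0.02477 mol): C 1.000, H 4.007, N 1.003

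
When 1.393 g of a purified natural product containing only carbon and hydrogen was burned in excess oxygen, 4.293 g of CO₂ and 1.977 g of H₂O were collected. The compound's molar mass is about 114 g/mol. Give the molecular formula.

mol C = 4.293 g CO₂ ÷ 44.009 g/mol = 0.097548 mol
mol H = 2 × 1.977 g H₂O ÷ 18.015 g/mol = 0.21948 mol
Divide by the smallest (0.097548 mol): C 1.000, H 2.250
Multiplying each by 4 gives whole numbers: C 4.00, H 9.00
Empirical formula: C4H9
Empirical-formula mass = 57.12 g/mol; 114 ÷ 57.12 ≈ 2, so the molecular formula is C8H18.

C8H18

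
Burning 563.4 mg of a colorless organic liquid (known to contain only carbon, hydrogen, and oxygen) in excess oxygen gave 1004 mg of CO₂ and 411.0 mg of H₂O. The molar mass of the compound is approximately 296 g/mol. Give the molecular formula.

C12H24O8

mol C = 1.004 g CO₂ ÷ 44.009 g/mol = 0.022814 mol
mol H = 2 × 0.4110 g H₂O ÷ 18.015 g/mol = 0.045629 mol
mass O = 0.5634 − (0.27401 + 0.045994) = 0.24339 g → mol O = 0.24339 ÷ 15.999 = 0.015213 mol
Divide by the smallest (0.015213 mol): C 1.500, H 2.999, O 1.000
Multiplying each by 2 gives whole numbers: C 3.00, H 6.00, O 2.00
Empirical formula: C3H6O2
Empirical-formula mass = 74.08 g/mol; 296 ÷ 74.08 ≈ 4, so the molecular formula is C12H24O8.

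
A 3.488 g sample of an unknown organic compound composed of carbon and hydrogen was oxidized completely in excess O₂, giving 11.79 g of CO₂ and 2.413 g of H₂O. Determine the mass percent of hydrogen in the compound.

mol C = 11.79 g CO₂ ÷ 44.009 g/mol = 0.26790 mol
mol H = 2 × 2.413 g H₂O ÷ 18.015 g/mol = 0.26789 mol
mass % H = 0.27003 g ÷ 3.488 g × 100%

7.74%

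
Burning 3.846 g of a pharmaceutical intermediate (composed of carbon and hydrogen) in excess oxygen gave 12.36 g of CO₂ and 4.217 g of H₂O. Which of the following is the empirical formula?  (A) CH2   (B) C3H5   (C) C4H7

(B) C3H5

mol C = 12.36 g CO₂ ÷ 44.009 g/mol = 0.28085 mol
mol H = 2 × 4.217 g H₂O ÷ 18.015 g/mol = 0.46817 mol
Divide by the smallest (0.28085 mol): C 1.000, H 1.667
Multiplying each by 3 gives whole numbers: C 3.00, H 5.00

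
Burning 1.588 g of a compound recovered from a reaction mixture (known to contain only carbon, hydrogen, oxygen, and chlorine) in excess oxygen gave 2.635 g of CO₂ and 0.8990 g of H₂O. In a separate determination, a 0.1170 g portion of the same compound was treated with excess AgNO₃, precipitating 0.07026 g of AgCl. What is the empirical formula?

mol C = 2.635 g CO₂ ÷ 44.009 g/mol = 0.059874 mol
mol H = 2 × 0.8990 g H₂O ÷ 18.015 g/mol = 0.099806 mol
From the AgCl data: mol Cl per gram of compound = (0.07026 ÷ 143.318) ÷ 0.1170 = 0.0041901 mol/g, so in the 1.588 g combustion sample mol Cl = 0.0066538 mol
mass O = 1.588 − (0.71915 + 0.10060 + 0.23588) = 0.53237 g → mol O = 0.53237 ÷ 15.999 = 0.033275 mol
Divide by the smallest (0.0066538 mol): C 8.998, H 15.000, Cl 1.000, O 5.001

C9H15ClO5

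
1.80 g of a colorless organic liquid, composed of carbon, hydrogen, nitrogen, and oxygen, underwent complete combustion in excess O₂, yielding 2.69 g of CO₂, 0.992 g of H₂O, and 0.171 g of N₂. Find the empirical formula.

mol C = 2.69 g CO₂ ÷ 44.009 g/mol = 0.06112 mol
mol H = 2 × 0.992 g H₂O ÷ 18.015 g/mol = 0.1101 mol
mol N = 2 × 0.171 g N₂ ÷ 28.014 g/mol = 0.01221 mol
mass O = 1.80 − (0.7342 + 0.1110 + 0.1710) = 0.7838 g → mol O = 0.7838 ÷ 15.999 = 0.04899 mol
Divide by the smallest (0.01221 mol): C 5.007, H 9.021, N 1.000, O 4.013

C5H9NO4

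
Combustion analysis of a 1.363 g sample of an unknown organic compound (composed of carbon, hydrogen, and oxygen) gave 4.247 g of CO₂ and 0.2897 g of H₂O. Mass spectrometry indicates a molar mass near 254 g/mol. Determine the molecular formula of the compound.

C18H6O2

mol C = 4.247 g CO₂ ÷ 44.009 g/mol = 0.096503 mol
mol H = 2 × 0.2897 g H₂O ÷ 18.015 g/mol = 0.032162 mol
mass O = 1.363 − (1.1591 + 0.032419) = 0.17148 g → mol O = 0.17148 ÷ 15.999 = 0.010718 mol
Divide by the smallest (0.010718 mol): C 9.004, H 3.001, O 1.000
Empirical formula: C9H3O
Empirical-formula mass = 127.12 g/mol; 254 ÷ 127.12 ≈ 2, so the molecular formula is C18H6O2.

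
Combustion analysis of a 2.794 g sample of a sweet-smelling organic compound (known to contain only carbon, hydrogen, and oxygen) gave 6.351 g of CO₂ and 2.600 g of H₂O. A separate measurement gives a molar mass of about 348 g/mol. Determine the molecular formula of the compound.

C18H36O6

mol C = 6.351 g CO₂ ÷ 44.009 g/mol = 0.14431 mol
mol H = 2 × 2.600 g H₂O ÷ 18.015 g/mol = 0.28865 mol
mass O = 2.794 − (1.7333 + 0.29096) = 0.76972 g → mol O = 0.76972 ÷ 15.999 = 0.048110 mol
Divide by the smallest (0.048110 mol): C 3.000, H 6.000, O 1.000
Empirical formula: C3H6O
Empirical-formula mass = 58.08 g/mol; 348 ÷ 58.08 ≈ 6, so the molecular formula is C18H36O6.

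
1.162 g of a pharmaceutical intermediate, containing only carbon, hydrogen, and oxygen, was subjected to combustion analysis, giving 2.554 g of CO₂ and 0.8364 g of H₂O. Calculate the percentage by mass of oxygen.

31.96%

mol C = 2.554 g CO₂ ÷ 44.009 g/mol = 0.058034 mol
mol H = 2 × 0.8364 g H₂O ÷ 18.015 g/mol = 0.092856 mol
mass O = 1.162 − (0.69704 + 0.093599) = 0.37136 g → mol O = 0.37136 ÷ 15.999 = 0.023211 mol
mass % O = 0.37136 g ÷ 1.162 g × 100%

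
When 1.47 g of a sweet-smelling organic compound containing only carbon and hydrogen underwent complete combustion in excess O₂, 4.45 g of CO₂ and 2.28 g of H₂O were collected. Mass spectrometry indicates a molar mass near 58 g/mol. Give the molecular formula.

mol C = 4.45 g CO₂ ÷ 44.009 g/mol = 0.1011 mol
mol H = 2 × 2.28 g H₂O ÷ 18.015 g/mol = 0.2531 mol
Divide by the smallest (0.1011 mol): C 1.000, H 2.503
Multiplying each by 2 gives whole numbers: C 2.00, H 5.01
Empirical formula: C2H5
Empirical-formula mass = 29.06 g/mol; 58 ÷ 29.06 ≈ 2, so the molecular formula is C4H10.

C4H10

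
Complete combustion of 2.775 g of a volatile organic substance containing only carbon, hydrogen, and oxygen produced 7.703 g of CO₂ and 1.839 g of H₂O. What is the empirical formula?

mol C = 7.703 g CO₂ ÷ 44.009 g/mol = 0.17503 mol
mol H = 2 × 1.839 g H₂O ÷ 18.015 g/mol = 0.20416 mol
mass O = 2.775 − (2.1023 + 0.20580) = 0.46689 g → mol O = 0.46689 ÷ 15.999 = 0.029182 mol
Divide by the smallest (0.029182 mol): C 5.998, H 6.996, O 1.000

C6H7O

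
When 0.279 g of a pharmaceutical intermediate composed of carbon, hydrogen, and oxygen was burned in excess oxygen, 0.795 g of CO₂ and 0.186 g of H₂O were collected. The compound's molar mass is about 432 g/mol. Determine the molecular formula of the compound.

C28H32O4

mol C = 0.795 g CO₂ ÷ 44.009 g/mol = 0.01806 mol
mol H = 2 × 0.186 g H₂O ÷ 18.015 g/mol = 0.02065 mol
mass O = 0.279 − (0.2170 + 0.02081) = 0.04121 g → mol O = 0.04121 ÷ 15.999 = 0.002576 mol
Divide by the smallest (0.002576 mol): C 7.013, H 8.016, O 1.000
Empirical formula: C7H8O
Empirical-formula mass = 108.14 g/mol; 432 ÷ 108.14 ≈ 4, so the molecular formula is C28H32O4.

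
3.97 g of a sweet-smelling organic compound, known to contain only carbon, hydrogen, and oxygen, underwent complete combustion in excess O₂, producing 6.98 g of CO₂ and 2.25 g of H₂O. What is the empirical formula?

C7H11O5

mol C = 6.98 g CO₂ ÷ 44.009 g/mol = 0.1586 mol
mol H = 2 × 2.25 g H₂O ÷ 18.015 g/mol = 0.2498 mol
mass O = 3.97 − (1.905 + 0.2518) = 1.813 g → mol O = 1.813 ÷ 15.999 = 0.1133 mol
Divide by the smallest (0.1133 mol): C 1.399, H 2.204, O 1.000
Multiplying each by 5 gives whole numbers: C 7.00, H 11.02, O 5.00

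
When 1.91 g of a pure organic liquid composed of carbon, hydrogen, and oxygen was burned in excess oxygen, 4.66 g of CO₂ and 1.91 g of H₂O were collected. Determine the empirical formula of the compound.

mol C = 4.66 g CO₂ ÷ 44.009 g/mol = 0.1059 mol
mol H = 2 × 1.91 g H₂O ÷ 18.015 g/mol = 0.2120 mol
mass O = 1.91 − (1.272 + 0.2137) = 0.4244 g → mol O = 0.4244 ÷ 15.999 = 0.02653 mol
Divide by the smallest (0.02653 mol): C 3.991, H 7.993, O 1.000

C4H8O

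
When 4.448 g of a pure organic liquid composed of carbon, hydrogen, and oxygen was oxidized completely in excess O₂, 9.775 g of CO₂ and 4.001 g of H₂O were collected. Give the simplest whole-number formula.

mol C = 9.775 g CO₂ ÷ 44.009 g/mol = 0.22211 mol
mol H = 2 × 4.001 g H₂O ÷ 18.015 g/mol = 0.44419 mol
mass O = 4.448 − (2.6678 + 0.44774) = 1.3325 g → mol O = 1.3325 ÷ 15.999 = 0.083284 mol
Divide by the smallest (0.083284 mol): C 2.667, H 5.333, O 1.000
Multiplying each by 3 gives whole numbers: C 8.00, H 16.00, O 3.00

C8H16O3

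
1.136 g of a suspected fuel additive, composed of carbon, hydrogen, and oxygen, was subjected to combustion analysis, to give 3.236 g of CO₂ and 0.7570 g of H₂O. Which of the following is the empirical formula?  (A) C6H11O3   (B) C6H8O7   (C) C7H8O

(C) C7H8O

mol C = 3.236 g CO₂ ÷ 44.009 g/mol = 0.073530 mol
mol H = 2 × 0.7570 g H₂O ÷ 18.015 g/mol = 0.084041 mol
mass O = 1.136 − (0.88317 + 0.084713) = 0.16811 g → mol O = 0.16811 ÷ 15.999 = 0.010508 mol
Divide by the smallest (0.010508 mol): C 6.998, H 7.998, O 1.000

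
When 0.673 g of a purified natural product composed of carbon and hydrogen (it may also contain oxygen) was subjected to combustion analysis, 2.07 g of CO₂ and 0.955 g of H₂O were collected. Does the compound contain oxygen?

no

mol C = 2.07 g CO₂ ÷ 44.009 g/mol = 0.04704 mol
mol H = 2 × 0.955 g H₂O ÷ 18.015 g/mol = 0.1060 mol
C and H together account for 0.6718 g — essentially the entire 0.673 g sample — so the compound contains no oxygen.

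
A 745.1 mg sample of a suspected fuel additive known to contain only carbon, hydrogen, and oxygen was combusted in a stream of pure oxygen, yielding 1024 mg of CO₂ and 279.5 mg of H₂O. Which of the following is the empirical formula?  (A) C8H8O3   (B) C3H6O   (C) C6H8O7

(C) C6H8O7

mol C = 1.024 g CO₂ ÷ 44.009 g/mol = 0.023268 mol
mol H = 2 × 0.2795 g H₂O ÷ 18.015 g/mol = 0.031030 mol
mass O = 0.7451 − (0.27947 + 0.031278) = 0.43435 g → mol O = 0.43435 ÷ 15.999 = 0.027149 mol
Divide by the smallest (0.023268 mol): C 1.000, H 1.334, O 1.167
Multiplying each by 6 gives whole numbers: C 6.00, H 8.00, O 7.00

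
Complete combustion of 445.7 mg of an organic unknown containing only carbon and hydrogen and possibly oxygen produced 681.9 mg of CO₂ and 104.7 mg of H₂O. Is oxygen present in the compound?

yes

mol C = 0.6819 g CO₂ ÷ 44.009 g/mol = 0.015495 mol
mol H = 2 × 0.1047 g H₂O ÷ 18.015 g/mol = 0.011624 mol
C and H account for only 0.19782 g of the 0.4457 g sample; the remaining 0.24788 g must be oxygen.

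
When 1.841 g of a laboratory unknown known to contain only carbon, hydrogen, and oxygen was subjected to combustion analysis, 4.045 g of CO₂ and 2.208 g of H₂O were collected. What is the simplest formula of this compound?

C3H8O

mol C = 4.045 g CO₂ ÷ 44.009 g/mol = 0.091913 mol
mol H = 2 × 2.208 g H₂O ÷ 18.015 g/mol = 0.24513 mol
mass O = 1.841 − (1.1040 + 0.24709) = 0.48994 g → mol O = 0.48994 ÷ 15.999 = 0.030623 mol
Divide by the smallest (0.030623 mol): C 3.001, H 8.005, O 1.000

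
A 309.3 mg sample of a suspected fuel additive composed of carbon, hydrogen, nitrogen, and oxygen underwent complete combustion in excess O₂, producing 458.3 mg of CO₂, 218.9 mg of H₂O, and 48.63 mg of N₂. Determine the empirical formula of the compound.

C3H7NO2

mol C = 0.4583 g CO₂ ÷ 44.009 g/mol = 0.010414 mol
mol H = 2 × 0.2189 g H₂O ÷ 18.015 g/mol = 0.024302 mol
mol N = 2 × 0.04863 g N₂ ÷ 28.014 g/mol = 0.0034718 mol
mass O = 0.3093 − (0.12508 + 0.024496 + 0.048630) = 0.11109 g → mol O = 0.11109 ÷ 15.999 = 0.0069438 mol
Divide by the smallest (0.0034718 mol): C 3.000, H 7.000, N 1.000, O 2.000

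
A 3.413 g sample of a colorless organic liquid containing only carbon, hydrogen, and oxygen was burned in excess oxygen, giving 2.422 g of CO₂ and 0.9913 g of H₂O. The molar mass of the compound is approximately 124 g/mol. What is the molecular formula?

C2H4O6

mol C = 2.422 g CO₂ ÷ 44.009 g/mol = 0.055034 mol
mol H = 2 × 0.9913 g H₂O ÷ 18.015 g/mol = 0.11005 mol
mass O = 3.413 − (0.66102 + 0.11093) = 2.6411 g → mol O = 2.6411 ÷ 15.999 = 0.16508 mol
Divide by the smallest (0.055034 mol): C 1.000, H 2.000, O 3.000
Empirical formula: CH2O3
Empirical-formula mass = 62.02 g/mol; 124 ÷ 62.02 ≈ 2, so the molecular formula is C2H4O6.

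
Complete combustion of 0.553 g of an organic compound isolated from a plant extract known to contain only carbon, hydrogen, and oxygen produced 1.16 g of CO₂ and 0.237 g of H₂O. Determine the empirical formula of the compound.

mol C = 1.16 g CO₂ ÷ 44.009 g/mol = 0.02636 mol
mol H = 2 × 0.237 g H₂O ÷ 18.015 g/mol = 0.02631 mol
mass O = 0.553 − (0.3166 + 0.02652) = 0.2099 g → mol O = 0.2099 ÷ 15.999 = 0.01312 mol
Divide by the smallest (0.01312 mol): C 2.009, H 2.006, O 1.000

C2H2O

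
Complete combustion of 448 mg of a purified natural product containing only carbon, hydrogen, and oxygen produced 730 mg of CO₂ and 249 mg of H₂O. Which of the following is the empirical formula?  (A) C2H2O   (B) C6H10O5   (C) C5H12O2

(B) C6H10O5

mol C = 0.730 g CO₂ ÷ 44.009 g/mol = 0.01659 mol
mol H = 2 × 0.249 g H₂O ÷ 18.015 g/mol = 0.02764 mol
mass O = 0.448 − (0.1992 + 0.02786) = 0.2209 g → mol O = 0.2209 ÷ 15.999 = 0.01381 mol
Divide by the smallest (0.01381 mol): C 1.201, H 2.002, O 1.000
Multiplying each by 5 gives whole numbers: C 6.01, H 10.01, O 5.00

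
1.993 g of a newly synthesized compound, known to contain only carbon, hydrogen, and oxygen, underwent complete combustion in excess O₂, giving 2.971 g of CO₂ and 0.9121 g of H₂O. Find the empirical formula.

mol C = 2.971 g CO₂ ÷ 44.009 g/mol = 0.067509 mol
mol H = 2 × 0.9121 g H₂O ÷ 18.015 g/mol = 0.10126 mol
mass O = 1.993 − (0.81085 + 0.10207) = 1.0801 g → mol O = 1.0801 ÷ 15.999 = 0.067509 mol
Divide by the smallest (0.067509 mol): C 1.000, H 1.500, O 1.000
Multiplying each by 2 gives whole numbers: C 2.00, H 3.00, O 2.00

C2H3O2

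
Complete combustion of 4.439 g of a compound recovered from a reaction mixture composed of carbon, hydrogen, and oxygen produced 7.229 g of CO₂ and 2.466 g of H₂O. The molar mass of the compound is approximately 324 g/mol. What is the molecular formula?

C12H20O10

mol C = 7.229 g CO₂ ÷ 44.009 g/mol = 0.16426 mol
mol H = 2 × 2.466 g H₂O ÷ 18.015 g/mol = 0.27377 mol
mass O = 4.439 − (1.9729 + 0.27596) = 2.1901 g → mol O = 2.1901 ÷ 15.999 = 0.13689 mol
Divide by the smallest (0.13689 mol): C 1.200, H 2.000, O 1.000
Multiplying each by 5 gives whole numbers: C 6.00, H 10.00, O 5.00
Empirical formula: C6H10O5
Empirical-formula mass = 162.14 g/mol; 324 ÷ 162.14 ≈ 2, so the molecular formula is C12H20O10.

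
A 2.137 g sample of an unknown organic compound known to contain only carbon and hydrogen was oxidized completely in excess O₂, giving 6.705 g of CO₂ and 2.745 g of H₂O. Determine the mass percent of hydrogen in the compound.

mol C = 6.705 g CO₂ ÷ 44.009 g/mol = 0.15236 mol
mol H = 2 × 2.745 g H₂O ÷ 18.015 g/mol = 0.30475 mol
mass % H = 0.30718 g ÷ 2.137 g × 100%

14.37%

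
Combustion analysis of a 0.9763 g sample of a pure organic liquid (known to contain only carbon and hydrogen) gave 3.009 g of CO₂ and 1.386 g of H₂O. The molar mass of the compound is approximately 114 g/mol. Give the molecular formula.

C8H18

mol C = 3.009 g CO₂ ÷ 44.009 g/mol = 0.068372 mol
mol H = 2 × 1.386 g H₂O ÷ 18.015 g/mol = 0.15387 mol
Divide by the smallest (0.068372 mol): C 1.000, H 2.250
Multiplying each by 4 gives whole numbers: C 4.00, H 9.00
Empirical formula: C4H9
Empirical-formula mass = 57.12 g/mol; 114 ÷ 57.12 ≈ 2, so the molecular formula is C8H18.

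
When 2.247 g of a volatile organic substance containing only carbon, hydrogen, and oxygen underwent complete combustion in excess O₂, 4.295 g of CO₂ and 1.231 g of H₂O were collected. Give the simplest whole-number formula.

mol C = 4.295 g CO₂ ÷ 44.009 g/mol = 0.097594 mol
mol H = 2 × 1.231 g H₂O ÷ 18.015 g/mol = 0.13666 mol
mass O = 2.247 − (1.1722 + 0.13776) = 0.93705 g → mol O = 0.93705 ÷ 15.999 = 0.058569 mol
Divide by the smallest (0.058569 mol): C 1.666, H 2.333, O 1.000
Multiplying each by 3 gives whole numbers: C 5.00, H 7.00, O 3.00

C5H7O3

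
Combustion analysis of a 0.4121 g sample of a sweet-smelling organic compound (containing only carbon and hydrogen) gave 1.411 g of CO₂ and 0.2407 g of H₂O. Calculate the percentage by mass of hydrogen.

mol C = 1.411 g CO₂ ÷ 44.009 g/mol = 0.032062 mol
mol H = 2 × 0.2407 g H₂O ÷ 18.015 g/mol = 0.026722 mol
mass % H = 0.026936 g ÷ 0.4121 g × 100%

6.54%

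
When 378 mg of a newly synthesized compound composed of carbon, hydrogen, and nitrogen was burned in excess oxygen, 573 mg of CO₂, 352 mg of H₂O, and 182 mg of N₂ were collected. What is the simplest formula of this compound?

CH3N

mol C = 0.573 g CO₂ ÷ 44.009 g/mol = 0.01302 mol
mol H = 2 × 0.352 g H₂O ÷ 18.015 g/mol = 0.03908 mol
mol N = 2 × 0.182 g N₂ ÷ 28.014 g/mol = 0.01299 mol
Divide by the smallest (0.01299 mol): C 1.002, H 3.008, N 1.000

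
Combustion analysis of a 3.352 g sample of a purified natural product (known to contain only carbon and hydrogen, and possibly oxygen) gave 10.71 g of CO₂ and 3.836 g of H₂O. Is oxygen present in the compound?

no

mol C = 10.71 g CO₂ ÷ 44.009 g/mol = 0.24336 mol
mol H = 2 × 3.836 g H₂O ÷ 18.015 g/mol = 0.42587 mol
C and H together account for 3.3523 g — essentially the entire 3.352 g sample — so the compound contains no oxygen.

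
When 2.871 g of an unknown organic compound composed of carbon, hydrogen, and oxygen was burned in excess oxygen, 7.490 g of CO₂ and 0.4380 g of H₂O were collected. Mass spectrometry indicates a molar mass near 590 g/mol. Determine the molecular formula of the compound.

C35H10O10

mol C = 7.490 g CO₂ ÷ 44.009 g/mol = 0.17019 mol
mol H = 2 × 0.4380 g H₂O ÷ 18.015 g/mol = 0.048626 mol
mass O = 2.871 − (2.0442 + 0.049015) = 0.77780 g → mol O = 0.77780 ÷ 15.999 = 0.048616 mol
Divide by the smallest (0.048616 mol): C 3.501, H 1.000, O 1.000
Multiplying each by 2 gives whole numbers: C 7.00, H 2.00, O 2.00
Empirical formula: C7H2O2
Empirical-formula mass = 118.09 g/mol; 590 ÷ 118.09 ≈ 5, so the molecular formula is C35H10O10.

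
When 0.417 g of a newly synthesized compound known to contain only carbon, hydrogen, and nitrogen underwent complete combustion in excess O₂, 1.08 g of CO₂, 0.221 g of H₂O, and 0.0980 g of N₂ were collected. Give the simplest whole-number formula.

C7H7N2

mol C = 1.08 g CO₂ ÷ 44.009 g/mol = 0.02454 mol
mol H = 2 × 0.221 g H₂O ÷ 18.015 g/mol = 0.02454 mol
mol N = 2 × 0.0980 g N₂ ÷ 28.014 g/mol = 0.006997 mol
Divide by the smallest (0.006997 mol): C 3.508, H 3.507, N 1.000
Multiplying each by 2 gives whole numbers: C 7.02, H 7.01, N 2.00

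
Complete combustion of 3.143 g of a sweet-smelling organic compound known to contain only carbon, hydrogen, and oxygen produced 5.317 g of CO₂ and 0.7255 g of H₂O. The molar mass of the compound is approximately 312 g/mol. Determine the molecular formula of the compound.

mol C = 5.317 g CO₂ ÷ 44.009 g/mol = 0.12082 mol
mol H = 2 × 0.7255 g H₂O ÷ 18.015 g/mol = 0.080544 mol
mass O = 3.143 − (1.4511 + 0.081188) = 1.6107 g → mol O = 1.6107 ÷ 15.999 = 0.10067 mol
Divide by the smallest (0.080544 mol): C 1.500, H 1.000, O 1.250
Multiplying each by 4 gives whole numbers: C 6.00, H 4.00, O 5.00
Empirical formula: C6H4O5
Empirical-formula mass = 156.09 g/mol; 312 ÷ 156.09 ≈ 2, so the molecular formula is C12H8O10.

C12H8O10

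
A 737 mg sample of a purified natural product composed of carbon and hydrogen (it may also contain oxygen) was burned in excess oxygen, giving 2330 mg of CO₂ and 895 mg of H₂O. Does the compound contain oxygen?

mol C = 2.33 g CO₂ ÷ 44.009 g/mol = 0.05294 mol
mol H = 2 × 0.895 g H₂O ÷ 18.015 g/mol = 0.09936 mol
C and H together account for 0.7361 g — essentially the entire 0.737 g sample — so the compound contains no oxygen.

no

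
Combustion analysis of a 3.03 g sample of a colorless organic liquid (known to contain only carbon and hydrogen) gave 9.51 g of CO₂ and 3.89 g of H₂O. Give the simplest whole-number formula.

CH2

mol C = 9.51 g CO₂ ÷ 44.009 g/mol = 0.2161 mol
mol H = 2 × 3.89 g H₂O ÷ 18.015 g/mol = 0.4319 mol
Divide by the smallest (0.2161 mol): C 1.000, H 1.999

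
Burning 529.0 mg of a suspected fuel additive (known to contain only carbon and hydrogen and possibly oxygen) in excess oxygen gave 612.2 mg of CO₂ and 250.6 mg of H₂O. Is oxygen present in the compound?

yes

mol C = 0.6122 g CO₂ ÷ 44.009 g/mol = 0.013911 mol
mol H = 2 × 0.2506 g H₂O ÷ 18.015 g/mol = 0.027821 mol
C and H account for only 0.19513 g of the 0.5290 g sample; the remaining 0.33387 g must be oxygen.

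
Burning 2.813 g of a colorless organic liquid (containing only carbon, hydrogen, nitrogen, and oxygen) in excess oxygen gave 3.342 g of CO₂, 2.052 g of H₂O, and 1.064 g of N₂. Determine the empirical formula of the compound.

mol C = 3.342 g CO₂ ÷ 44.009 g/mol = 0.075939 mol
mol H = 2 × 2.052 g H₂O ÷ 18.015 g/mol = 0.22781 mol
mol N = 2 × 1.064 g N₂ ÷ 28.014 g/mol = 0.075962 mol
mass O = 2.813 − (0.91210 + 0.22963 + 1.0640) = 0.60726 g → mol O = 0.60726 ÷ 15.999 = 0.037956 mol
Divide by the smallest (0.037956 mol): C 2.001, H 6.002, N 2.001, O 1.000

C2H6N2O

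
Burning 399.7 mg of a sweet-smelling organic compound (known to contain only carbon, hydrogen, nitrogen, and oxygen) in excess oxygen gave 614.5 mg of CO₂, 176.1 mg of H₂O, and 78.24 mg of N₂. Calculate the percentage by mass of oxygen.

33.54%

mol C = 0.6145 g CO₂ ÷ 44.009 g/mol = 0.013963 mol
mol H = 2 × 0.1761 g H₂O ÷ 18.015 g/mol = 0.019550 mol
mol N = 2 × 0.07824 g N₂ ÷ 28.014 g/mol = 0.0055858 mol
mass O = 0.3997 − (0.16771 + 0.019707 + 0.078240) = 0.13404 g → mol O = 0.13404 ÷ 15.999 = 0.0083782 mol
mass % O = 0.13404 g ÷ 0.3997 g × 100%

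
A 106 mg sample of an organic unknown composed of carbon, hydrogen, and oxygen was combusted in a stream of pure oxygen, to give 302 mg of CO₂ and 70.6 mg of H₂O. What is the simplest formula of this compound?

mol C = 0.302 g CO₂ ÷ 44.009 g/mol = 0.006862 mol
mol H = 2 × 0.0706 g H₂O ÷ 18.015 g/mol = 0.007838 mol
mass O = 0.106 − (0.08242 + 0.007901) = 0.01568 g → mol O = 0.01568 ÷ 15.999 = 0.0009799 mol
Divide by the smallest (0.0009799 mol): C 7.003, H 7.999, O 1.000

C7H8O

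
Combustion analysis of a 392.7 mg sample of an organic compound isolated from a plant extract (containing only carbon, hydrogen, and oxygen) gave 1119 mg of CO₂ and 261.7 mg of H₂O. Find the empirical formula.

mol C = 1.119 g CO₂ ÷ 44.009 g/mol = 0.025427 mol
mol H = 2 × 0.2617 g H₂O ÷ 18.015 g/mol = 0.029054 mol
mass O = 0.3927 − (0.30540 + 0.029286) = 0.058015 g → mol O = 0.058015 ÷ 15.999 = 0.0036262 mol
Divide by the smallest (0.0036262 mol): C 7.012, H 8.012, O 1.000

C7H8O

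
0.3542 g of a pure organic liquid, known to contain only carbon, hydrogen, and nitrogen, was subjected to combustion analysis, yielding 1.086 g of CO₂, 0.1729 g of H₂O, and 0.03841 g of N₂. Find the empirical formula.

C9H7N

mol C = 1.086 g CO₂ ÷ 44.009 g/mol = 0.024677 mol
mol H = 2 × 0.1729 g H₂O ÷ 18.015 g/mol = 0.019195 mol
mol N = 2 × 0.03841 g N₂ ÷ 28.014 g/mol = 0.0027422 mol
Divide by the smallest (0.0027422 mol): C 8.999, H 7.000, N 1.000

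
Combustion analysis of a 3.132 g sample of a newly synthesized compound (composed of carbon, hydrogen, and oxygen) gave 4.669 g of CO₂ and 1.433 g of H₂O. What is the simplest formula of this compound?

mol C = 4.669 g CO₂ ÷ 44.009 g/mol = 0.10609 mol
mol H = 2 × 1.433 g H₂O ÷ 18.015 g/mol = 0.15909 mol
mass O = 3.132 − (1.2743 + 0.16036) = 1.6974 g → mol O = 1.6974 ÷ 15.999 = 0.10609 mol
Divide by the smallest (0.10609 mol): C 1.000, H 1.500, O 1.000
Multiplying each by 2 gives whole numbers: C 2.00, H 3.00, O 2.00

C2H3O2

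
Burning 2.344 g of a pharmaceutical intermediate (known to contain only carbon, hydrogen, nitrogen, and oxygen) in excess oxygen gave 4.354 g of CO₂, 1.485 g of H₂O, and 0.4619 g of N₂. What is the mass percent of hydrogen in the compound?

mol C = 4.354 g CO₂ ÷ 44.009 g/mol = 0.098934 mol
mol H = 2 × 1.485 g H₂O ÷ 18.015 g/mol = 0.16486 mol
mol N = 2 × 0.4619 g N₂ ÷ 28.014 g/mol = 0.032976 mol
mass O = 2.344 − (1.1883 + 0.16618 + 0.46190) = 0.52762 g → mol O = 0.52762 ÷ 15.999 = 0.032978 mol
mass % H = 0.16618 g ÷ 2.344 g × 100%

7.09%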